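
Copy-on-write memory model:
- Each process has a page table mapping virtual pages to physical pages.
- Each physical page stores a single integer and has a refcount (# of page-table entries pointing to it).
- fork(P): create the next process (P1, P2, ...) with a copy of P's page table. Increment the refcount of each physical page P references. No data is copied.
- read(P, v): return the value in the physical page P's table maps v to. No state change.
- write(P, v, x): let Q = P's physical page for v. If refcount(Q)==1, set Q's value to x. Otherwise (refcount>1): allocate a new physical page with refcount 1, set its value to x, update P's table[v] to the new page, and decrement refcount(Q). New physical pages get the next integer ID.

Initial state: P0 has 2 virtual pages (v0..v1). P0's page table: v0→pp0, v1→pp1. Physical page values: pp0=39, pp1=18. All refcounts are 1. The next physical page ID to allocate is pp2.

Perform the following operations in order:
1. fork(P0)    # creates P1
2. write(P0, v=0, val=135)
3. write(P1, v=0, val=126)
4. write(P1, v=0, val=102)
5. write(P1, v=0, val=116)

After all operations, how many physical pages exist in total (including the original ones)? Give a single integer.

Answer: 3

Derivation:
Op 1: fork(P0) -> P1. 2 ppages; refcounts: pp0:2 pp1:2
Op 2: write(P0, v0, 135). refcount(pp0)=2>1 -> COPY to pp2. 3 ppages; refcounts: pp0:1 pp1:2 pp2:1
Op 3: write(P1, v0, 126). refcount(pp0)=1 -> write in place. 3 ppages; refcounts: pp0:1 pp1:2 pp2:1
Op 4: write(P1, v0, 102). refcount(pp0)=1 -> write in place. 3 ppages; refcounts: pp0:1 pp1:2 pp2:1
Op 5: write(P1, v0, 116). refcount(pp0)=1 -> write in place. 3 ppages; refcounts: pp0:1 pp1:2 pp2:1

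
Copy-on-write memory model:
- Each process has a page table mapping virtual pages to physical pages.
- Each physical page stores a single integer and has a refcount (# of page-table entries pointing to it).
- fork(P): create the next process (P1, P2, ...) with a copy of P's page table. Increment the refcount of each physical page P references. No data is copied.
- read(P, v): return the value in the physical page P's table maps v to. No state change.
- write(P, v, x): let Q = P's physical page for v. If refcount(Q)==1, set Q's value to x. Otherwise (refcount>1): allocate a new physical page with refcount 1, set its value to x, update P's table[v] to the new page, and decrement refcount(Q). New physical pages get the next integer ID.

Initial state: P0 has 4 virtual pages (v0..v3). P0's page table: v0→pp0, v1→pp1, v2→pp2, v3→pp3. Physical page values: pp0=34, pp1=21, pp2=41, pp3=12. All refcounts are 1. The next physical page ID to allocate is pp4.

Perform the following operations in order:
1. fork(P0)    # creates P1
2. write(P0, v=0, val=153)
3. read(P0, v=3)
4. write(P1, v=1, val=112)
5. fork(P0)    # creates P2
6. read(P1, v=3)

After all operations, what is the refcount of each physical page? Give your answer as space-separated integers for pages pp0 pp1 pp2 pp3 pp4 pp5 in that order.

Op 1: fork(P0) -> P1. 4 ppages; refcounts: pp0:2 pp1:2 pp2:2 pp3:2
Op 2: write(P0, v0, 153). refcount(pp0)=2>1 -> COPY to pp4. 5 ppages; refcounts: pp0:1 pp1:2 pp2:2 pp3:2 pp4:1
Op 3: read(P0, v3) -> 12. No state change.
Op 4: write(P1, v1, 112). refcount(pp1)=2>1 -> COPY to pp5. 6 ppages; refcounts: pp0:1 pp1:1 pp2:2 pp3:2 pp4:1 pp5:1
Op 5: fork(P0) -> P2. 6 ppages; refcounts: pp0:1 pp1:2 pp2:3 pp3:3 pp4:2 pp5:1
Op 6: read(P1, v3) -> 12. No state change.

Answer: 1 2 3 3 2 1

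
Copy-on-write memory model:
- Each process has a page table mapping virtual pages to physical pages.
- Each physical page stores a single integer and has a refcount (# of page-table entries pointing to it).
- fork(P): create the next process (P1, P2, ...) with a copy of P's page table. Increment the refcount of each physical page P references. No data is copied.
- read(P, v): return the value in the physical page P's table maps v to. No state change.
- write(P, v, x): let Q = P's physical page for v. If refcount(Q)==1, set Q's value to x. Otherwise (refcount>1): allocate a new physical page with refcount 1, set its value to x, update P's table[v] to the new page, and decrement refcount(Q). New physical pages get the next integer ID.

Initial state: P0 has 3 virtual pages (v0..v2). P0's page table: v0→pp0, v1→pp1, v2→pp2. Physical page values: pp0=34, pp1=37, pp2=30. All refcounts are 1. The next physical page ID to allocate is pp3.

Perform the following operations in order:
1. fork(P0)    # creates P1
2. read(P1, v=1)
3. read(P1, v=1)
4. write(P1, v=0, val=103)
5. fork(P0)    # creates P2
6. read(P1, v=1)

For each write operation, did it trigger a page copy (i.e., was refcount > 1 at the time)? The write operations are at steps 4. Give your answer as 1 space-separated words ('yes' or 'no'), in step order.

Op 1: fork(P0) -> P1. 3 ppages; refcounts: pp0:2 pp1:2 pp2:2
Op 2: read(P1, v1) -> 37. No state change.
Op 3: read(P1, v1) -> 37. No state change.
Op 4: write(P1, v0, 103). refcount(pp0)=2>1 -> COPY to pp3. 4 ppages; refcounts: pp0:1 pp1:2 pp2:2 pp3:1
Op 5: fork(P0) -> P2. 4 ppages; refcounts: pp0:2 pp1:3 pp2:3 pp3:1
Op 6: read(P1, v1) -> 37. No state change.

yes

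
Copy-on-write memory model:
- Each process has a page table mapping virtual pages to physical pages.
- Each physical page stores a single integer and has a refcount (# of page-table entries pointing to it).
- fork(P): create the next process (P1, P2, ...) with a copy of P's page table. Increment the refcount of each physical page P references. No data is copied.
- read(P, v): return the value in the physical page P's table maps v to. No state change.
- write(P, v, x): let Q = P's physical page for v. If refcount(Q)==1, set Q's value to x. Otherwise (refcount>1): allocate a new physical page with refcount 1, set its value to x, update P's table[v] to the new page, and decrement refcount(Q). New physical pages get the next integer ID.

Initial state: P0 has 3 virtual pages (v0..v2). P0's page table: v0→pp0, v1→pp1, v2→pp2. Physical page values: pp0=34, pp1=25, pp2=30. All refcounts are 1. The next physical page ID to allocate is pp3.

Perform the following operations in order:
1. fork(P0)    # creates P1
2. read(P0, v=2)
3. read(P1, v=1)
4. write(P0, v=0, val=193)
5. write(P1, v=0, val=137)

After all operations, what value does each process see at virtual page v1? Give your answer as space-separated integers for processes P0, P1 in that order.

Op 1: fork(P0) -> P1. 3 ppages; refcounts: pp0:2 pp1:2 pp2:2
Op 2: read(P0, v2) -> 30. No state change.
Op 3: read(P1, v1) -> 25. No state change.
Op 4: write(P0, v0, 193). refcount(pp0)=2>1 -> COPY to pp3. 4 ppages; refcounts: pp0:1 pp1:2 pp2:2 pp3:1
Op 5: write(P1, v0, 137). refcount(pp0)=1 -> write in place. 4 ppages; refcounts: pp0:1 pp1:2 pp2:2 pp3:1
P0: v1 -> pp1 = 25
P1: v1 -> pp1 = 25

Answer: 25 25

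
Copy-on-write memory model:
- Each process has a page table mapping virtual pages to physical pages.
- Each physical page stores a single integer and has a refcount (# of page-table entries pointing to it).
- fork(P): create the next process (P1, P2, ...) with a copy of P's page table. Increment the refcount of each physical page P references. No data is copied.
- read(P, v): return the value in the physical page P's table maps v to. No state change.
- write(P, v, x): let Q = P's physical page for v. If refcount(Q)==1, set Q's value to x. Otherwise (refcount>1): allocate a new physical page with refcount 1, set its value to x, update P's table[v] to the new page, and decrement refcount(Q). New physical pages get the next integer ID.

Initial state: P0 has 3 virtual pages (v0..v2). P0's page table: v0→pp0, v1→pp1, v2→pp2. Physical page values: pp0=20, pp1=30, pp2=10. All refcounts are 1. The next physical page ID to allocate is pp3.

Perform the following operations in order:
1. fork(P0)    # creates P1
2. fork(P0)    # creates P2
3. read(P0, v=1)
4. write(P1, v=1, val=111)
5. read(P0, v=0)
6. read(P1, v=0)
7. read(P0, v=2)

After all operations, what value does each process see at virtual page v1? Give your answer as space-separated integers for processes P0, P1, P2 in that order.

Op 1: fork(P0) -> P1. 3 ppages; refcounts: pp0:2 pp1:2 pp2:2
Op 2: fork(P0) -> P2. 3 ppages; refcounts: pp0:3 pp1:3 pp2:3
Op 3: read(P0, v1) -> 30. No state change.
Op 4: write(P1, v1, 111). refcount(pp1)=3>1 -> COPY to pp3. 4 ppages; refcounts: pp0:3 pp1:2 pp2:3 pp3:1
Op 5: read(P0, v0) -> 20. No state change.
Op 6: read(P1, v0) -> 20. No state change.
Op 7: read(P0, v2) -> 10. No state change.
P0: v1 -> pp1 = 30
P1: v1 -> pp3 = 111
P2: v1 -> pp1 = 30

Answer: 30 111 30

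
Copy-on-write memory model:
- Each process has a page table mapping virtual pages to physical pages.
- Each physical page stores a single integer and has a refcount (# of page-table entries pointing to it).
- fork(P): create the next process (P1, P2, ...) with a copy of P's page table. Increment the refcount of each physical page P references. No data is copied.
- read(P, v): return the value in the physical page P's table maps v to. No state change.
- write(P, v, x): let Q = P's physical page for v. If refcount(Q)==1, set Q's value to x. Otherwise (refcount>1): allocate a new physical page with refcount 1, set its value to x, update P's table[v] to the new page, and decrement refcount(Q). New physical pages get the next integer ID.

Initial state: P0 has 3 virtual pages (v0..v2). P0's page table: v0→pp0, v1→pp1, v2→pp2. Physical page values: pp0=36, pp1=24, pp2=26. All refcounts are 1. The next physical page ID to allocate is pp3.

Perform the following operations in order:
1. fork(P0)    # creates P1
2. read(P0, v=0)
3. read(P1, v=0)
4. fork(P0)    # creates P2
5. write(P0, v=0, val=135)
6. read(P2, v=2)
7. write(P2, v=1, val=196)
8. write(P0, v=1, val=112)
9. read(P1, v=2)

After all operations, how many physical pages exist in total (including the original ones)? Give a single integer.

Answer: 6

Derivation:
Op 1: fork(P0) -> P1. 3 ppages; refcounts: pp0:2 pp1:2 pp2:2
Op 2: read(P0, v0) -> 36. No state change.
Op 3: read(P1, v0) -> 36. No state change.
Op 4: fork(P0) -> P2. 3 ppages; refcounts: pp0:3 pp1:3 pp2:3
Op 5: write(P0, v0, 135). refcount(pp0)=3>1 -> COPY to pp3. 4 ppages; refcounts: pp0:2 pp1:3 pp2:3 pp3:1
Op 6: read(P2, v2) -> 26. No state change.
Op 7: write(P2, v1, 196). refcount(pp1)=3>1 -> COPY to pp4. 5 ppages; refcounts: pp0:2 pp1:2 pp2:3 pp3:1 pp4:1
Op 8: write(P0, v1, 112). refcount(pp1)=2>1 -> COPY to pp5. 6 ppages; refcounts: pp0:2 pp1:1 pp2:3 pp3:1 pp4:1 pp5:1
Op 9: read(P1, v2) -> 26. No state change.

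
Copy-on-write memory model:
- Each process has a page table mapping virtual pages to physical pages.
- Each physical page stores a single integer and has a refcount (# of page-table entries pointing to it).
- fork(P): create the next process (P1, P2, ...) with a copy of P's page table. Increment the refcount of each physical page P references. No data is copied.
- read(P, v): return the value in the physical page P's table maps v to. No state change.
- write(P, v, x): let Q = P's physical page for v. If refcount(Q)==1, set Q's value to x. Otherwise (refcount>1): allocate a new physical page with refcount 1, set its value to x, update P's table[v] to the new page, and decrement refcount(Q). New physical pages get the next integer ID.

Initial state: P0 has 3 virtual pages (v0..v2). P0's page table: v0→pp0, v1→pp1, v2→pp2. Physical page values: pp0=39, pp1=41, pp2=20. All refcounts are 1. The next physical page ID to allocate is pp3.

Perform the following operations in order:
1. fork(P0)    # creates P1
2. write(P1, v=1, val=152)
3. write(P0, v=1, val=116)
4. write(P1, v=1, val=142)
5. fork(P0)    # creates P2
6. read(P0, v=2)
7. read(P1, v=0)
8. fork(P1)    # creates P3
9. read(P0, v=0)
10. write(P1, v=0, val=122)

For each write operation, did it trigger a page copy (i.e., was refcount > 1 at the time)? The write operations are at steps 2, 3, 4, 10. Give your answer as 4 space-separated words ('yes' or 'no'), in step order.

Op 1: fork(P0) -> P1. 3 ppages; refcounts: pp0:2 pp1:2 pp2:2
Op 2: write(P1, v1, 152). refcount(pp1)=2>1 -> COPY to pp3. 4 ppages; refcounts: pp0:2 pp1:1 pp2:2 pp3:1
Op 3: write(P0, v1, 116). refcount(pp1)=1 -> write in place. 4 ppages; refcounts: pp0:2 pp1:1 pp2:2 pp3:1
Op 4: write(P1, v1, 142). refcount(pp3)=1 -> write in place. 4 ppages; refcounts: pp0:2 pp1:1 pp2:2 pp3:1
Op 5: fork(P0) -> P2. 4 ppages; refcounts: pp0:3 pp1:2 pp2:3 pp3:1
Op 6: read(P0, v2) -> 20. No state change.
Op 7: read(P1, v0) -> 39. No state change.
Op 8: fork(P1) -> P3. 4 ppages; refcounts: pp0:4 pp1:2 pp2:4 pp3:2
Op 9: read(P0, v0) -> 39. No state change.
Op 10: write(P1, v0, 122). refcount(pp0)=4>1 -> COPY to pp4. 5 ppages; refcounts: pp0:3 pp1:2 pp2:4 pp3:2 pp4:1

yes no no yes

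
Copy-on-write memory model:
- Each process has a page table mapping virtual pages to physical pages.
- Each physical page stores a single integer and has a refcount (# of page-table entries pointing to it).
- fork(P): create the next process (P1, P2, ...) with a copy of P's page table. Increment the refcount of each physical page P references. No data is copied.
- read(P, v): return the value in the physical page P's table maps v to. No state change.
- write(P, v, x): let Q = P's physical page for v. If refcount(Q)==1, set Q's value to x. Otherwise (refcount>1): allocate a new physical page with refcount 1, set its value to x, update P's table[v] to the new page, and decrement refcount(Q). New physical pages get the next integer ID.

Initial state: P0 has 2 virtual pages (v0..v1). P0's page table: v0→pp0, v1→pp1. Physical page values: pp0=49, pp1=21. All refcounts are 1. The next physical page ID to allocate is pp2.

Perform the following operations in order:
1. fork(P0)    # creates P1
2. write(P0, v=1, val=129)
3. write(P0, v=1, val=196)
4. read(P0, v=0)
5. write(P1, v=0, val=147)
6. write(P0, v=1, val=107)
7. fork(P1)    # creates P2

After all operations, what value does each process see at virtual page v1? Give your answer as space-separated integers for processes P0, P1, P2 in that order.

Answer: 107 21 21

Derivation:
Op 1: fork(P0) -> P1. 2 ppages; refcounts: pp0:2 pp1:2
Op 2: write(P0, v1, 129). refcount(pp1)=2>1 -> COPY to pp2. 3 ppages; refcounts: pp0:2 pp1:1 pp2:1
Op 3: write(P0, v1, 196). refcount(pp2)=1 -> write in place. 3 ppages; refcounts: pp0:2 pp1:1 pp2:1
Op 4: read(P0, v0) -> 49. No state change.
Op 5: write(P1, v0, 147). refcount(pp0)=2>1 -> COPY to pp3. 4 ppages; refcounts: pp0:1 pp1:1 pp2:1 pp3:1
Op 6: write(P0, v1, 107). refcount(pp2)=1 -> write in place. 4 ppages; refcounts: pp0:1 pp1:1 pp2:1 pp3:1
Op 7: fork(P1) -> P2. 4 ppages; refcounts: pp0:1 pp1:2 pp2:1 pp3:2
P0: v1 -> pp2 = 107
P1: v1 -> pp1 = 21
P2: v1 -> pp1 = 21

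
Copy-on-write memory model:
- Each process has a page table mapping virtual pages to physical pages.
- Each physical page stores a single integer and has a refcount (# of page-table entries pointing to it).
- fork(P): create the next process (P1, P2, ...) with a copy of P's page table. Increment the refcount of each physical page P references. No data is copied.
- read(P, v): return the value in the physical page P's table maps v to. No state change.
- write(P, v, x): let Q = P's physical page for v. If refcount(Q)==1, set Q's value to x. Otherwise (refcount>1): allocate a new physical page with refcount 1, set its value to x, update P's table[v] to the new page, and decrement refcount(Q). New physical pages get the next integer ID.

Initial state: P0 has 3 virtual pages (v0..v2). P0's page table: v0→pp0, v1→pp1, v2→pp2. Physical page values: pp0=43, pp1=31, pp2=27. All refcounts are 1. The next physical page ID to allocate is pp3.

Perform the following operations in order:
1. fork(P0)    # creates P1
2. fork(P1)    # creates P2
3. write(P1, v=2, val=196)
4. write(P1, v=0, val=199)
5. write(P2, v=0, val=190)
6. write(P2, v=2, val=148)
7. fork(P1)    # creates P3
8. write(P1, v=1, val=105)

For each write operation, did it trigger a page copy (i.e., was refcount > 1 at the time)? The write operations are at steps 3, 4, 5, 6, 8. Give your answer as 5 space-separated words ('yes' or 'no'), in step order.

Op 1: fork(P0) -> P1. 3 ppages; refcounts: pp0:2 pp1:2 pp2:2
Op 2: fork(P1) -> P2. 3 ppages; refcounts: pp0:3 pp1:3 pp2:3
Op 3: write(P1, v2, 196). refcount(pp2)=3>1 -> COPY to pp3. 4 ppages; refcounts: pp0:3 pp1:3 pp2:2 pp3:1
Op 4: write(P1, v0, 199). refcount(pp0)=3>1 -> COPY to pp4. 5 ppages; refcounts: pp0:2 pp1:3 pp2:2 pp3:1 pp4:1
Op 5: write(P2, v0, 190). refcount(pp0)=2>1 -> COPY to pp5. 6 ppages; refcounts: pp0:1 pp1:3 pp2:2 pp3:1 pp4:1 pp5:1
Op 6: write(P2, v2, 148). refcount(pp2)=2>1 -> COPY to pp6. 7 ppages; refcounts: pp0:1 pp1:3 pp2:1 pp3:1 pp4:1 pp5:1 pp6:1
Op 7: fork(P1) -> P3. 7 ppages; refcounts: pp0:1 pp1:4 pp2:1 pp3:2 pp4:2 pp5:1 pp6:1
Op 8: write(P1, v1, 105). refcount(pp1)=4>1 -> COPY to pp7. 8 ppages; refcounts: pp0:1 pp1:3 pp2:1 pp3:2 pp4:2 pp5:1 pp6:1 pp7:1

yes yes yes yes yes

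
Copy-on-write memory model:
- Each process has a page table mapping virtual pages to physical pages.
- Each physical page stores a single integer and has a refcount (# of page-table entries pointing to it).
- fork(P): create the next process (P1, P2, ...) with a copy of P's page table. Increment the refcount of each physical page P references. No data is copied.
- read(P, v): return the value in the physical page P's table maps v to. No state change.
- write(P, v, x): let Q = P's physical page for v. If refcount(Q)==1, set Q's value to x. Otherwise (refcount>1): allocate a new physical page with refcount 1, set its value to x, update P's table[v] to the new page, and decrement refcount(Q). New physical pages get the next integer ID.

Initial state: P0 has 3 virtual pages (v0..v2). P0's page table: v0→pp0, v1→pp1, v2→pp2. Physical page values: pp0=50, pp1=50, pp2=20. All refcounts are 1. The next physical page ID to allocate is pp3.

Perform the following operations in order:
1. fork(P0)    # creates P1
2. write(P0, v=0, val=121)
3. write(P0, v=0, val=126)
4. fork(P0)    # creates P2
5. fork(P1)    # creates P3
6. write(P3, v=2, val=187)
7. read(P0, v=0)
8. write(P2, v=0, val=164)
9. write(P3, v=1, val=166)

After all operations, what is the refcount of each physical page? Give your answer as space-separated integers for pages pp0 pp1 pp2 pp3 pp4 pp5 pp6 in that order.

Answer: 2 3 3 1 1 1 1

Derivation:
Op 1: fork(P0) -> P1. 3 ppages; refcounts: pp0:2 pp1:2 pp2:2
Op 2: write(P0, v0, 121). refcount(pp0)=2>1 -> COPY to pp3. 4 ppages; refcounts: pp0:1 pp1:2 pp2:2 pp3:1
Op 3: write(P0, v0, 126). refcount(pp3)=1 -> write in place. 4 ppages; refcounts: pp0:1 pp1:2 pp2:2 pp3:1
Op 4: fork(P0) -> P2. 4 ppages; refcounts: pp0:1 pp1:3 pp2:3 pp3:2
Op 5: fork(P1) -> P3. 4 ppages; refcounts: pp0:2 pp1:4 pp2:4 pp3:2
Op 6: write(P3, v2, 187). refcount(pp2)=4>1 -> COPY to pp4. 5 ppages; refcounts: pp0:2 pp1:4 pp2:3 pp3:2 pp4:1
Op 7: read(P0, v0) -> 126. No state change.
Op 8: write(P2, v0, 164). refcount(pp3)=2>1 -> COPY to pp5. 6 ppages; refcounts: pp0:2 pp1:4 pp2:3 pp3:1 pp4:1 pp5:1
Op 9: write(P3, v1, 166). refcount(pp1)=4>1 -> COPY to pp6. 7 ppages; refcounts: pp0:2 pp1:3 pp2:3 pp3:1 pp4:1 pp5:1 pp6:1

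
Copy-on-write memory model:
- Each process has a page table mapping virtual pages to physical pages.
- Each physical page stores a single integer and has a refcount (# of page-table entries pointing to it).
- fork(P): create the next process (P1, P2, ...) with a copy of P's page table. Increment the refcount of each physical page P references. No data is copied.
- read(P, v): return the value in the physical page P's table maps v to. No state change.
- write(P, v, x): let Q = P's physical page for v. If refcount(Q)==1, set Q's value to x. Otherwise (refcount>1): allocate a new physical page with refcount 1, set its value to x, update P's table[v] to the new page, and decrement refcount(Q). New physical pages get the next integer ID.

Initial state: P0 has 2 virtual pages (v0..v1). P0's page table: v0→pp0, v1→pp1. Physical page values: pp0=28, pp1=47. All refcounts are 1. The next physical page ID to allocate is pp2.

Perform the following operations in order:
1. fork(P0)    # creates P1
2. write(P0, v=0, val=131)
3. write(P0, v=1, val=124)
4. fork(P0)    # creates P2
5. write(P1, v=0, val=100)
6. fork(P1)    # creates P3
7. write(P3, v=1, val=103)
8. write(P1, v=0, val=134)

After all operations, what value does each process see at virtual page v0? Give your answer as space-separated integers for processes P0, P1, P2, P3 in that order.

Answer: 131 134 131 100

Derivation:
Op 1: fork(P0) -> P1. 2 ppages; refcounts: pp0:2 pp1:2
Op 2: write(P0, v0, 131). refcount(pp0)=2>1 -> COPY to pp2. 3 ppages; refcounts: pp0:1 pp1:2 pp2:1
Op 3: write(P0, v1, 124). refcount(pp1)=2>1 -> COPY to pp3. 4 ppages; refcounts: pp0:1 pp1:1 pp2:1 pp3:1
Op 4: fork(P0) -> P2. 4 ppages; refcounts: pp0:1 pp1:1 pp2:2 pp3:2
Op 5: write(P1, v0, 100). refcount(pp0)=1 -> write in place. 4 ppages; refcounts: pp0:1 pp1:1 pp2:2 pp3:2
Op 6: fork(P1) -> P3. 4 ppages; refcounts: pp0:2 pp1:2 pp2:2 pp3:2
Op 7: write(P3, v1, 103). refcount(pp1)=2>1 -> COPY to pp4. 5 ppages; refcounts: pp0:2 pp1:1 pp2:2 pp3:2 pp4:1
Op 8: write(P1, v0, 134). refcount(pp0)=2>1 -> COPY to pp5. 6 ppages; refcounts: pp0:1 pp1:1 pp2:2 pp3:2 pp4:1 pp5:1
P0: v0 -> pp2 = 131
P1: v0 -> pp5 = 134
P2: v0 -> pp2 = 131
P3: v0 -> pp0 = 100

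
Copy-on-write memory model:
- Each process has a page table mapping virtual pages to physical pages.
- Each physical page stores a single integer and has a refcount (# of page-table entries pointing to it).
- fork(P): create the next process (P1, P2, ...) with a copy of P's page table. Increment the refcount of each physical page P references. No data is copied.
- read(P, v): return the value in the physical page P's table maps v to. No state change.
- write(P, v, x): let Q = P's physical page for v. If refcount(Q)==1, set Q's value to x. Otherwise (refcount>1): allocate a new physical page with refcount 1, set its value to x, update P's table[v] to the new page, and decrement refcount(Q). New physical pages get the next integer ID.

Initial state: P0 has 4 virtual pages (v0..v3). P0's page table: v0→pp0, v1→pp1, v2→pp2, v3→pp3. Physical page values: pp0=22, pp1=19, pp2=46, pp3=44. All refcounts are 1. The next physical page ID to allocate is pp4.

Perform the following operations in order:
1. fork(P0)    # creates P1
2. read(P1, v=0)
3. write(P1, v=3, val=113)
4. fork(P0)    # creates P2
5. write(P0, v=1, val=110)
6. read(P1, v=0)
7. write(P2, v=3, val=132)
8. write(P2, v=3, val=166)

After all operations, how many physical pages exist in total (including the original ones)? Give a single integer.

Op 1: fork(P0) -> P1. 4 ppages; refcounts: pp0:2 pp1:2 pp2:2 pp3:2
Op 2: read(P1, v0) -> 22. No state change.
Op 3: write(P1, v3, 113). refcount(pp3)=2>1 -> COPY to pp4. 5 ppages; refcounts: pp0:2 pp1:2 pp2:2 pp3:1 pp4:1
Op 4: fork(P0) -> P2. 5 ppages; refcounts: pp0:3 pp1:3 pp2:3 pp3:2 pp4:1
Op 5: write(P0, v1, 110). refcount(pp1)=3>1 -> COPY to pp5. 6 ppages; refcounts: pp0:3 pp1:2 pp2:3 pp3:2 pp4:1 pp5:1
Op 6: read(P1, v0) -> 22. No state change.
Op 7: write(P2, v3, 132). refcount(pp3)=2>1 -> COPY to pp6. 7 ppages; refcounts: pp0:3 pp1:2 pp2:3 pp3:1 pp4:1 pp5:1 pp6:1
Op 8: write(P2, v3, 166). refcount(pp6)=1 -> write in place. 7 ppages; refcounts: pp0:3 pp1:2 pp2:3 pp3:1 pp4:1 pp5:1 pp6:1

Answer: 7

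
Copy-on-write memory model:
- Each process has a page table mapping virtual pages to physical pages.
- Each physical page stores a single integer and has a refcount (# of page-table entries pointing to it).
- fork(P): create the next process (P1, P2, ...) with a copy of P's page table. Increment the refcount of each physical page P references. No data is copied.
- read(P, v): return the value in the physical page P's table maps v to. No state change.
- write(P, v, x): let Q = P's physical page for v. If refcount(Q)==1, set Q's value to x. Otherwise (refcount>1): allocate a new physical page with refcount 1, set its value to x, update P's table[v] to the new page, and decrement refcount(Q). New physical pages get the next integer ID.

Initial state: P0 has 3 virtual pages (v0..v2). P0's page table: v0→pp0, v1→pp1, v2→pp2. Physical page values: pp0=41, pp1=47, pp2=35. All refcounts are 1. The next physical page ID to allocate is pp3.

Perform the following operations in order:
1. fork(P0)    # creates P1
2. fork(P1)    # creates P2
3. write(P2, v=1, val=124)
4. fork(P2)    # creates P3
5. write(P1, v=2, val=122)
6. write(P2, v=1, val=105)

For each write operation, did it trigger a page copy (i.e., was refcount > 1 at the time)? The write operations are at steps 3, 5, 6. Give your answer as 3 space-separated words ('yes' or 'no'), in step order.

Op 1: fork(P0) -> P1. 3 ppages; refcounts: pp0:2 pp1:2 pp2:2
Op 2: fork(P1) -> P2. 3 ppages; refcounts: pp0:3 pp1:3 pp2:3
Op 3: write(P2, v1, 124). refcount(pp1)=3>1 -> COPY to pp3. 4 ppages; refcounts: pp0:3 pp1:2 pp2:3 pp3:1
Op 4: fork(P2) -> P3. 4 ppages; refcounts: pp0:4 pp1:2 pp2:4 pp3:2
Op 5: write(P1, v2, 122). refcount(pp2)=4>1 -> COPY to pp4. 5 ppages; refcounts: pp0:4 pp1:2 pp2:3 pp3:2 pp4:1
Op 6: write(P2, v1, 105). refcount(pp3)=2>1 -> COPY to pp5. 6 ppages; refcounts: pp0:4 pp1:2 pp2:3 pp3:1 pp4:1 pp5:1

yes yes yes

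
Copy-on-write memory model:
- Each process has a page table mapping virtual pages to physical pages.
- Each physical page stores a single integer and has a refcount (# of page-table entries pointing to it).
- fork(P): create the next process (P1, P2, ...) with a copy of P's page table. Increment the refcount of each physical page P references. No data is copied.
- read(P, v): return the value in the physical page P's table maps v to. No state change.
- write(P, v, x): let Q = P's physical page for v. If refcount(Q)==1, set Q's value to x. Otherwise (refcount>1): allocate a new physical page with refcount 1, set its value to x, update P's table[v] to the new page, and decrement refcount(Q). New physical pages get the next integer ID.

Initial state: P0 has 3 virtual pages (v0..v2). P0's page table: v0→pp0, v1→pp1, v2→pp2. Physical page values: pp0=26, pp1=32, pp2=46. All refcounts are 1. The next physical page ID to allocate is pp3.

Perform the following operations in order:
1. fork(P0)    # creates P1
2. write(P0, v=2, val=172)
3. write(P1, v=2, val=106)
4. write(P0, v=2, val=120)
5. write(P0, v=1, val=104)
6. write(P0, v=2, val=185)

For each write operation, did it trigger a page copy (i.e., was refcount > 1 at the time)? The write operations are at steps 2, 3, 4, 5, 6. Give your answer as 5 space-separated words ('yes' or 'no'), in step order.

Op 1: fork(P0) -> P1. 3 ppages; refcounts: pp0:2 pp1:2 pp2:2
Op 2: write(P0, v2, 172). refcount(pp2)=2>1 -> COPY to pp3. 4 ppages; refcounts: pp0:2 pp1:2 pp2:1 pp3:1
Op 3: write(P1, v2, 106). refcount(pp2)=1 -> write in place. 4 ppages; refcounts: pp0:2 pp1:2 pp2:1 pp3:1
Op 4: write(P0, v2, 120). refcount(pp3)=1 -> write in place. 4 ppages; refcounts: pp0:2 pp1:2 pp2:1 pp3:1
Op 5: write(P0, v1, 104). refcount(pp1)=2>1 -> COPY to pp4. 5 ppages; refcounts: pp0:2 pp1:1 pp2:1 pp3:1 pp4:1
Op 6: write(P0, v2, 185). refcount(pp3)=1 -> write in place. 5 ppages; refcounts: pp0:2 pp1:1 pp2:1 pp3:1 pp4:1

yes no no yes no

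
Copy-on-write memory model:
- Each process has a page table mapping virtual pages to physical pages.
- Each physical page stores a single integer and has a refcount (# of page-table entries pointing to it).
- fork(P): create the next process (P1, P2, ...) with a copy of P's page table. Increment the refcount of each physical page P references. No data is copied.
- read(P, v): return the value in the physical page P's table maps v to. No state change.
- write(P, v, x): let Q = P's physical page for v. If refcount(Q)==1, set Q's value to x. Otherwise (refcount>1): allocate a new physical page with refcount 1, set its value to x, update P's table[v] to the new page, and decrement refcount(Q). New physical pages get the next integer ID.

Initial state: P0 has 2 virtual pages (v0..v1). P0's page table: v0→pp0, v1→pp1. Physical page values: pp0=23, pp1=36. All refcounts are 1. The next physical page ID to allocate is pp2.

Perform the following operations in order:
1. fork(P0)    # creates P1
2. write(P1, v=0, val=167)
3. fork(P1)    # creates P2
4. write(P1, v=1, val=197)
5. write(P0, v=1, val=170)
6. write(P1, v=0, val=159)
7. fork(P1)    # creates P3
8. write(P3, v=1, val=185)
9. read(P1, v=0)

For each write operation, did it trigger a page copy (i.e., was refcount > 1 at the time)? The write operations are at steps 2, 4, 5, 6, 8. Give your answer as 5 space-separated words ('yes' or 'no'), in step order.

Op 1: fork(P0) -> P1. 2 ppages; refcounts: pp0:2 pp1:2
Op 2: write(P1, v0, 167). refcount(pp0)=2>1 -> COPY to pp2. 3 ppages; refcounts: pp0:1 pp1:2 pp2:1
Op 3: fork(P1) -> P2. 3 ppages; refcounts: pp0:1 pp1:3 pp2:2
Op 4: write(P1, v1, 197). refcount(pp1)=3>1 -> COPY to pp3. 4 ppages; refcounts: pp0:1 pp1:2 pp2:2 pp3:1
Op 5: write(P0, v1, 170). refcount(pp1)=2>1 -> COPY to pp4. 5 ppages; refcounts: pp0:1 pp1:1 pp2:2 pp3:1 pp4:1
Op 6: write(P1, v0, 159). refcount(pp2)=2>1 -> COPY to pp5. 6 ppages; refcounts: pp0:1 pp1:1 pp2:1 pp3:1 pp4:1 pp5:1
Op 7: fork(P1) -> P3. 6 ppages; refcounts: pp0:1 pp1:1 pp2:1 pp3:2 pp4:1 pp5:2
Op 8: write(P3, v1, 185). refcount(pp3)=2>1 -> COPY to pp6. 7 ppages; refcounts: pp0:1 pp1:1 pp2:1 pp3:1 pp4:1 pp5:2 pp6:1
Op 9: read(P1, v0) -> 159. No state change.

yes yes yes yes yes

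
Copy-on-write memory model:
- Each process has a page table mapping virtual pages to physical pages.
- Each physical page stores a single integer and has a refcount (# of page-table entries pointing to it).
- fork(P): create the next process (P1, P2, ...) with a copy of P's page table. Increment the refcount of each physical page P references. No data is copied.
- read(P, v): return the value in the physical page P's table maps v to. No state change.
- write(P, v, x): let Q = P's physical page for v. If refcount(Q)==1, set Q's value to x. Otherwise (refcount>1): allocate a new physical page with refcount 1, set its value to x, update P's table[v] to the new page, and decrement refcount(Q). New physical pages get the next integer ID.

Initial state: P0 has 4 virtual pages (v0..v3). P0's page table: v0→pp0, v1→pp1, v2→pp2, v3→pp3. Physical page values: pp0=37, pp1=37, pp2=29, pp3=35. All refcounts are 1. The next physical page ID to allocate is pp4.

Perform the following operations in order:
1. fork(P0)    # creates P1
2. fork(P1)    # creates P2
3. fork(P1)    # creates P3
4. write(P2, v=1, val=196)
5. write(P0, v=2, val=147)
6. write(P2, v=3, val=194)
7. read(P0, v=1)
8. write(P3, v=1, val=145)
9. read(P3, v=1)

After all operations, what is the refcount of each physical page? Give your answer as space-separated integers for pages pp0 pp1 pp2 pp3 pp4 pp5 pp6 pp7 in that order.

Answer: 4 2 3 3 1 1 1 1

Derivation:
Op 1: fork(P0) -> P1. 4 ppages; refcounts: pp0:2 pp1:2 pp2:2 pp3:2
Op 2: fork(P1) -> P2. 4 ppages; refcounts: pp0:3 pp1:3 pp2:3 pp3:3
Op 3: fork(P1) -> P3. 4 ppages; refcounts: pp0:4 pp1:4 pp2:4 pp3:4
Op 4: write(P2, v1, 196). refcount(pp1)=4>1 -> COPY to pp4. 5 ppages; refcounts: pp0:4 pp1:3 pp2:4 pp3:4 pp4:1
Op 5: write(P0, v2, 147). refcount(pp2)=4>1 -> COPY to pp5. 6 ppages; refcounts: pp0:4 pp1:3 pp2:3 pp3:4 pp4:1 pp5:1
Op 6: write(P2, v3, 194). refcount(pp3)=4>1 -> COPY to pp6. 7 ppages; refcounts: pp0:4 pp1:3 pp2:3 pp3:3 pp4:1 pp5:1 pp6:1
Op 7: read(P0, v1) -> 37. No state change.
Op 8: write(P3, v1, 145). refcount(pp1)=3>1 -> COPY to pp7. 8 ppages; refcounts: pp0:4 pp1:2 pp2:3 pp3:3 pp4:1 pp5:1 pp6:1 pp7:1
Op 9: read(P3, v1) -> 145. No state change.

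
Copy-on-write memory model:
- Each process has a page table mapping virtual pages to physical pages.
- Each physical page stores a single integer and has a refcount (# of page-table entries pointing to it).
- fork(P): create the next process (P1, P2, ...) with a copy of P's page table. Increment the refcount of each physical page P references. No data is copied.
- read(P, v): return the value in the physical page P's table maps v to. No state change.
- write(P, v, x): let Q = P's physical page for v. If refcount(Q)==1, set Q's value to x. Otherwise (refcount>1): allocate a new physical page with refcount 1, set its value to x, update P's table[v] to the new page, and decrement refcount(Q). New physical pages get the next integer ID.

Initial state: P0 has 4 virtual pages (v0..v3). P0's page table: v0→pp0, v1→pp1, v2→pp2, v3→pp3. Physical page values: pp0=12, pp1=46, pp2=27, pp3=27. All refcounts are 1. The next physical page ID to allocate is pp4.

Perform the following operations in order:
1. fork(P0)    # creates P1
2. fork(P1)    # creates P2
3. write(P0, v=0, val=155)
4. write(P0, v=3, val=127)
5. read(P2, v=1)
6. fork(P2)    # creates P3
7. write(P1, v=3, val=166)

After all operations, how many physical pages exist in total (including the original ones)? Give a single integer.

Op 1: fork(P0) -> P1. 4 ppages; refcounts: pp0:2 pp1:2 pp2:2 pp3:2
Op 2: fork(P1) -> P2. 4 ppages; refcounts: pp0:3 pp1:3 pp2:3 pp3:3
Op 3: write(P0, v0, 155). refcount(pp0)=3>1 -> COPY to pp4. 5 ppages; refcounts: pp0:2 pp1:3 pp2:3 pp3:3 pp4:1
Op 4: write(P0, v3, 127). refcount(pp3)=3>1 -> COPY to pp5. 6 ppages; refcounts: pp0:2 pp1:3 pp2:3 pp3:2 pp4:1 pp5:1
Op 5: read(P2, v1) -> 46. No state change.
Op 6: fork(P2) -> P3. 6 ppages; refcounts: pp0:3 pp1:4 pp2:4 pp3:3 pp4:1 pp5:1
Op 7: write(P1, v3, 166). refcount(pp3)=3>1 -> COPY to pp6. 7 ppages; refcounts: pp0:3 pp1:4 pp2:4 pp3:2 pp4:1 pp5:1 pp6:1

Answer: 7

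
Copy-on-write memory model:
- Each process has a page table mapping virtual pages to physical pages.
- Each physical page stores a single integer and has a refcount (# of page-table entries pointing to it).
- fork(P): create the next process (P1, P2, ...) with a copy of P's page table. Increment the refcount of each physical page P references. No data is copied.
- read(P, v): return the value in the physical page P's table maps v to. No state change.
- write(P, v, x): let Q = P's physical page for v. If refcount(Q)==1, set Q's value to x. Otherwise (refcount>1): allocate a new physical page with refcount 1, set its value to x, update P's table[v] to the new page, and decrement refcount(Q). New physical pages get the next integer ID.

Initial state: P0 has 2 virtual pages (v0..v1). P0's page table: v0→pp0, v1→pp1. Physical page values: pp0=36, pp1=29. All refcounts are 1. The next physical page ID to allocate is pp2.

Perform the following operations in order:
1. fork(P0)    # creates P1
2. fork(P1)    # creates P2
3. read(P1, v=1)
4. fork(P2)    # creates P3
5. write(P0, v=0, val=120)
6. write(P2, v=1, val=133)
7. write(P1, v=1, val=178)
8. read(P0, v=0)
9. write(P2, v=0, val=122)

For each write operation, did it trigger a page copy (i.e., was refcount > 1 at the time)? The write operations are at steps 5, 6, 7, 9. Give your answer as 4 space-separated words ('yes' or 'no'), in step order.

Op 1: fork(P0) -> P1. 2 ppages; refcounts: pp0:2 pp1:2
Op 2: fork(P1) -> P2. 2 ppages; refcounts: pp0:3 pp1:3
Op 3: read(P1, v1) -> 29. No state change.
Op 4: fork(P2) -> P3. 2 ppages; refcounts: pp0:4 pp1:4
Op 5: write(P0, v0, 120). refcount(pp0)=4>1 -> COPY to pp2. 3 ppages; refcounts: pp0:3 pp1:4 pp2:1
Op 6: write(P2, v1, 133). refcount(pp1)=4>1 -> COPY to pp3. 4 ppages; refcounts: pp0:3 pp1:3 pp2:1 pp3:1
Op 7: write(P1, v1, 178). refcount(pp1)=3>1 -> COPY to pp4. 5 ppages; refcounts: pp0:3 pp1:2 pp2:1 pp3:1 pp4:1
Op 8: read(P0, v0) -> 120. No state change.
Op 9: write(P2, v0, 122). refcount(pp0)=3>1 -> COPY to pp5. 6 ppages; refcounts: pp0:2 pp1:2 pp2:1 pp3:1 pp4:1 pp5:1

yes yes yes yes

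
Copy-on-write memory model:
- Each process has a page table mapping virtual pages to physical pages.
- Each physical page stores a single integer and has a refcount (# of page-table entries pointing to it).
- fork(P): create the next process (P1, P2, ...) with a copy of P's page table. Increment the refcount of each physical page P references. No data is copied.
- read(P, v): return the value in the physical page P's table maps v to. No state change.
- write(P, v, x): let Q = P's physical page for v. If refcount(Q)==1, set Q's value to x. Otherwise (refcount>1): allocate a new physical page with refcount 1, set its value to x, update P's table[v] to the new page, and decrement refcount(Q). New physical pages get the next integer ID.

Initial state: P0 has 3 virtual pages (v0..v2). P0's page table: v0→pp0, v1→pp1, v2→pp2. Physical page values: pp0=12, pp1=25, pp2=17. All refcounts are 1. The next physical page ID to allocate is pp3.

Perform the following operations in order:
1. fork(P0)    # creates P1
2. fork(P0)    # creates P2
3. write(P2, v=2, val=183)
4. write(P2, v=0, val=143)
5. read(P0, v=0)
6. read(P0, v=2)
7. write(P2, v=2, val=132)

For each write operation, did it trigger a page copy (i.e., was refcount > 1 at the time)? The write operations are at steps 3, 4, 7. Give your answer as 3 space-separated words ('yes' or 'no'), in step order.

Op 1: fork(P0) -> P1. 3 ppages; refcounts: pp0:2 pp1:2 pp2:2
Op 2: fork(P0) -> P2. 3 ppages; refcounts: pp0:3 pp1:3 pp2:3
Op 3: write(P2, v2, 183). refcount(pp2)=3>1 -> COPY to pp3. 4 ppages; refcounts: pp0:3 pp1:3 pp2:2 pp3:1
Op 4: write(P2, v0, 143). refcount(pp0)=3>1 -> COPY to pp4. 5 ppages; refcounts: pp0:2 pp1:3 pp2:2 pp3:1 pp4:1
Op 5: read(P0, v0) -> 12. No state change.
Op 6: read(P0, v2) -> 17. No state change.
Op 7: write(P2, v2, 132). refcount(pp3)=1 -> write in place. 5 ppages; refcounts: pp0:2 pp1:3 pp2:2 pp3:1 pp4:1

yes yes no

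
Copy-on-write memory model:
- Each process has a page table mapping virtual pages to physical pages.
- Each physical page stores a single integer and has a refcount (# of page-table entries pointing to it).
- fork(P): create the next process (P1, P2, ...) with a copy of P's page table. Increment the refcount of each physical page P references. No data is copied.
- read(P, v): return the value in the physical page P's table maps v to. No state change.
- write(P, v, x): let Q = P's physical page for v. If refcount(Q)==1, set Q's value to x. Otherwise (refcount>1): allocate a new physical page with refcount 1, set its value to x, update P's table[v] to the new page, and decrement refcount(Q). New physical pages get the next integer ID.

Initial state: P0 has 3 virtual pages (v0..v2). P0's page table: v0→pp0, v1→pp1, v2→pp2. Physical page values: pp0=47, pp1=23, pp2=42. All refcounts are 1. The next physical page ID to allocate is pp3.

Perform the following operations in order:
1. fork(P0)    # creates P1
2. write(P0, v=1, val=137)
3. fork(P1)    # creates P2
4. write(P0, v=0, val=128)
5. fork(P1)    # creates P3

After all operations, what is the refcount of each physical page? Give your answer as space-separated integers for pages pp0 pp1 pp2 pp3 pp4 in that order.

Answer: 3 3 4 1 1

Derivation:
Op 1: fork(P0) -> P1. 3 ppages; refcounts: pp0:2 pp1:2 pp2:2
Op 2: write(P0, v1, 137). refcount(pp1)=2>1 -> COPY to pp3. 4 ppages; refcounts: pp0:2 pp1:1 pp2:2 pp3:1
Op 3: fork(P1) -> P2. 4 ppages; refcounts: pp0:3 pp1:2 pp2:3 pp3:1
Op 4: write(P0, v0, 128). refcount(pp0)=3>1 -> COPY to pp4. 5 ppages; refcounts: pp0:2 pp1:2 pp2:3 pp3:1 pp4:1
Op 5: fork(P1) -> P3. 5 ppages; refcounts: pp0:3 pp1:3 pp2:4 pp3:1 pp4:1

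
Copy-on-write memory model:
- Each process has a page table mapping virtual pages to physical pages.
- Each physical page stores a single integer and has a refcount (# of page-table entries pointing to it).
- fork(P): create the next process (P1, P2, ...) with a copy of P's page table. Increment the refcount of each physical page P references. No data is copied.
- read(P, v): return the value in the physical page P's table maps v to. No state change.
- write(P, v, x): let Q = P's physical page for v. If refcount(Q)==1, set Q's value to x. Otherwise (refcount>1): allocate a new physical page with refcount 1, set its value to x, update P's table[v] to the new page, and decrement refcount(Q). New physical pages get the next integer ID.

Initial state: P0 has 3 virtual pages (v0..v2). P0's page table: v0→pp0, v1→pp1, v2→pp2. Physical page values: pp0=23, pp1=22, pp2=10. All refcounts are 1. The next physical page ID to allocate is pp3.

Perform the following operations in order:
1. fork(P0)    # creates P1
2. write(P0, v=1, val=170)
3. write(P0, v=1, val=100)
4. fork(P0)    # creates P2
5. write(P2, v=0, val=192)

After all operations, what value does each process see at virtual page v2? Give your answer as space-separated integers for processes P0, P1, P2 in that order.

Op 1: fork(P0) -> P1. 3 ppages; refcounts: pp0:2 pp1:2 pp2:2
Op 2: write(P0, v1, 170). refcount(pp1)=2>1 -> COPY to pp3. 4 ppages; refcounts: pp0:2 pp1:1 pp2:2 pp3:1
Op 3: write(P0, v1, 100). refcount(pp3)=1 -> write in place. 4 ppages; refcounts: pp0:2 pp1:1 pp2:2 pp3:1
Op 4: fork(P0) -> P2. 4 ppages; refcounts: pp0:3 pp1:1 pp2:3 pp3:2
Op 5: write(P2, v0, 192). refcount(pp0)=3>1 -> COPY to pp4. 5 ppages; refcounts: pp0:2 pp1:1 pp2:3 pp3:2 pp4:1
P0: v2 -> pp2 = 10
P1: v2 -> pp2 = 10
P2: v2 -> pp2 = 10

Answer: 10 10 10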